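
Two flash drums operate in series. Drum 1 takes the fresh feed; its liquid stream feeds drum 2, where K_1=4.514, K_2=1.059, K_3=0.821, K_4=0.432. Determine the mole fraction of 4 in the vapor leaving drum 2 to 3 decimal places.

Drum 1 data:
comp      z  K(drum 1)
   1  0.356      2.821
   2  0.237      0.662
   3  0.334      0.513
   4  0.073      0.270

y_4 (drum 2) = 0.085

Drum 1:
Iterate (Newton) starting at ψ₁ = 0.5:
  ψ₁ = 0.500: g = -0.0560, g' = -0.598 → ψ₁ = 0.406
  ψ₁ = 0.406: g = 0.0012, g' = -0.628 → ψ₁ = 0.408
Converged at ψ₁ = 0.408.
Drum-1 compositions:
  1: x = 0.204, y = 0.576
  2: x = 0.275, y = 0.182
  3: x = 0.417, y = 0.214
  4: x = 0.104, y = 0.028
Drum-2 feed = drum-1 liquid: z₂ = (0.2042, 0.2749, 0.4169, 0.1040).
Drum 2:
Rachford–Rice: g(ψ₂) = Σ zᵢ(Kᵢ−1)/(1+ψ₂(Kᵢ−1)) = 0.
Feasibility: ΣzᵢKᵢ = 1.600, Σzᵢ/Kᵢ = 1.053 — both > 1, two phases present.
Newton–Raphson from ψ₂ = 0.5:
  ψ₂ = 0.500: g = 0.1116, g' = -0.414 → ψ₂ = 0.769
  ψ₂ = 0.769: g = 0.0178, g' = -0.309 → ψ₂ = 0.827
  ψ₂ = 0.827: g = 0.0002, g' = -0.304 → ψ₂ = 0.828
Converged at ψ₂ = 0.828.
  1: x = 0.052, y = 0.236
  2: x = 0.262, y = 0.278
  3: x = 0.489, y = 0.402
  4: x = 0.196, y = 0.085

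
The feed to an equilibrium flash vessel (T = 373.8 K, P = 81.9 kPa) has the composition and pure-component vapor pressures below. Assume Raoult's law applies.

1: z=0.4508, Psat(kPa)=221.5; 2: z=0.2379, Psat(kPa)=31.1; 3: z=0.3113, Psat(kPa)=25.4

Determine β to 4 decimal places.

Raoult's law: Kᵢ = Pᵢˢᵃᵗ/P = Pᵢˢᵃᵗ/81.9.
  K_1 = 221.5/81.9 = 2.704518, K_2 = 31.1/81.9 = 0.379731, K_3 = 25.4/81.9 = 0.310134
Rachford–Rice: g(β) = Σ zᵢ(Kᵢ−1)/(1+β(Kᵢ−1)) = 0.
Check two-phase: ΣzᵢKᵢ = 1.4061 > 1 and Σzᵢ/Kᵢ = 1.7969 > 1, so g(0) = 0.4061 > 0 and g(1) = -0.7969 < 0.
Iterate (Newton) starting at β = 0.34:
  β = 0.3400: g = 0.01891, g' = -0.9248 → β = 0.3604
  β = 0.3604: g = 0.00009, g' = -0.9168 → β = 0.3605
Converged at β = 0.3605.

β = 0.3605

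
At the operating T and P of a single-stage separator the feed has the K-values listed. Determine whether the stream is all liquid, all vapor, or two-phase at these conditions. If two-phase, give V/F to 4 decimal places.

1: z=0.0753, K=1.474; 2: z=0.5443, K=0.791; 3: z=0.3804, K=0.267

all liquid

ΣzᵢKᵢ = 0.6431; Σzᵢ/Kᵢ = 2.1639.
Since ΣzᵢKᵢ < 1 the mixture is below its bubble point — single liquid phase.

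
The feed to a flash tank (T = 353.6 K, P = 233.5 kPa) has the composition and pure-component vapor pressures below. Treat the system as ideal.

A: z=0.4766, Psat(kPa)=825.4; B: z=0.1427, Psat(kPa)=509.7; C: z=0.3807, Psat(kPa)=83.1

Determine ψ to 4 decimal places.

ψ = 0.7808

Raoult's law: Kᵢ = Pᵢˢᵃᵗ/P = Pᵢˢᵃᵗ/233.5.
  K_A = 825.4/233.5 = 3.534904, K_B = 509.7/233.5 = 2.182869, K_C = 83.1/233.5 = 0.355889
Material balance + equilibrium reduce to Σ zᵢ(Kᵢ−1)/(1+ψ(Kᵢ−1)) = 0.
g(0) = ΣzᵢKᵢ − 1 = 1.1317 and g(1) = 1 − Σzᵢ/Kᵢ = -0.2699, so a root lies in (0, 1).
Newton–Raphson from ψ = 0.5:
  ψ = 0.5000: g = 0.27718, g' = -1.0181 → ψ = 0.7722
  ψ = 0.7722: g = 0.00881, g' = -1.0299 → ψ = 0.7808
Converged at ψ = 0.7808.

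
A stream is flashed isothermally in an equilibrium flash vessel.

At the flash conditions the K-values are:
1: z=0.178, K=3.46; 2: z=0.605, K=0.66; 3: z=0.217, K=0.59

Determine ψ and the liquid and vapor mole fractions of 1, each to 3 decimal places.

ψ = 0.162, x_1 = 0.127, y_1 = 0.440

Material balance + equilibrium reduce to Σ zᵢ(Kᵢ−1)/(1+ψ(Kᵢ−1)) = 0.
Feasibility: ΣzᵢKᵢ = 1.143, Σzᵢ/Kᵢ = 1.336 — both > 1, two phases present.
Newton iteration, ψ⁰ = 0.36:
  ψ = 0.360: g = -0.1065, g' = -0.444 → ψ = 0.120
  ψ = 0.120: g = 0.0300, g' = -0.758 → ψ = 0.160
  ψ = 0.160: g = 0.0017, g' = -0.675 → ψ = 0.162
Converged at ψ = 0.162.
Compositions from xᵢ = zᵢ/(1+ψ(Kᵢ−1)), yᵢ = Kᵢxᵢ:
  1: x = 0.127, y = 0.440
  2: x = 0.640, y = 0.423
  3: x = 0.232, y = 0.137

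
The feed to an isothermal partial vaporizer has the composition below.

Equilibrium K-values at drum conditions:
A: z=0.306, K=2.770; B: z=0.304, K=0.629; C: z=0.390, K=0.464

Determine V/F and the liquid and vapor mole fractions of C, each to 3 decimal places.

V/F = 0.265, x_C = 0.455, y_C = 0.211

Rachford–Rice: g(V/F) = Σ zᵢ(Kᵢ−1)/(1+V/F(Kᵢ−1)) = 0.
Feasibility: ΣzᵢKᵢ = 1.220, Σzᵢ/Kᵢ = 1.434 — both > 1, two phases present.
Newton iteration, V/F⁰ = 0.4:
  V/F = 0.400: g = -0.0814, g' = -0.568 → V/F = 0.257
  V/F = 0.257: g = 0.0054, g' = -0.655 → V/F = 0.265
Converged at V/F = 0.265.
Compositions from xᵢ = zᵢ/(1+V/F(Kᵢ−1)), yᵢ = Kᵢxᵢ:
  A: x = 0.208, y = 0.577
  B: x = 0.337, y = 0.212
  C: x = 0.455, y = 0.211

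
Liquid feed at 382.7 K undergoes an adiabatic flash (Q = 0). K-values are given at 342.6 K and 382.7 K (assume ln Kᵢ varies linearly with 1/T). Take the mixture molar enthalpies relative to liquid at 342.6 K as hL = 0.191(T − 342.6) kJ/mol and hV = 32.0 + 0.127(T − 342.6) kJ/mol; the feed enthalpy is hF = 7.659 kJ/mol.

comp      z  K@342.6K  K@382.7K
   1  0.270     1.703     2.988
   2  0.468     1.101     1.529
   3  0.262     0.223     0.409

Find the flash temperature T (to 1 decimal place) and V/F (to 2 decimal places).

T = 345.7 K, V/F = 0.22

Adiabatic flash: solve Rachford–Rice at each trial T, then check hF = ψ·hV(T) + (1−ψ)·hL(T).
  T = 342.6 K: K = (1.703, 1.101, 0.223), RR gives ψ = 0.111, H_out = 3.555 kJ/mol
  T = 382.7 K: K = (2.988, 1.529, 0.409), RR gives ψ = 0.946, H_out = 35.510 kJ/mol
  T = 362.6 K: K = (2.290, 1.309, 0.307), RR gives ψ = 0.613, H_out = 22.663 kJ/mol
  T = 352.6 K: K = (1.983, 1.203, 0.263), RR gives ψ = 0.410, H_out = 14.780 kJ/mol
  T = 347.6 K: K = (1.840, 1.152, 0.242), RR gives ψ = 0.279, H_out = 9.803 kJ/mol
  T = 345.1 K: K = (1.770, 1.126, 0.233), RR gives ψ = 0.201, H_out = 6.880 kJ/mol
  T = 346.4 K: K = (1.806, 1.140, 0.238), RR gives ψ = 0.243, H_out = 8.444 kJ/mol
Linear interpolation between T = 345.1 (H_out = 6.880) and T = 346.4 (H_out = 8.444) on hF = 7.659 gives T ≈ 345.7 K, at which ψ = 0.22.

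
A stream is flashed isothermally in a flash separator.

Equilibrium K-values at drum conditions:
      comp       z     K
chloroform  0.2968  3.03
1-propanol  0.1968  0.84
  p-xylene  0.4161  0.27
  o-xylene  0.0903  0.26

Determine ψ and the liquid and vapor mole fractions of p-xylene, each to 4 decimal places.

ψ = 0.1626, x_p-xylene = 0.4722, y_p-xylene = 0.1275

Material balance + equilibrium reduce to Σ zᵢ(Kᵢ−1)/(1+ψ(Kᵢ−1)) = 0.
g(0) = ΣzᵢKᵢ − 1 = 0.2004 and g(1) = 1 − Σzᵢ/Kᵢ = -1.2207, so a root lies in (0, 1).
Newton–Raphson from ψ = 0.5:
  ψ = 0.5000: g = -0.31963, g' = -0.9817 → ψ = 0.1744
  ψ = 0.1744: g = -0.01221, g' = -1.0288 → ψ = 0.1625
  ψ = 0.1625: g = 0.00010, g' = -1.0462 → ψ = 0.1626
Converged at ψ = 0.1626.
Compositions from xᵢ = zᵢ/(1+ψ(Kᵢ−1)), yᵢ = Kᵢxᵢ:
  chloroform: x = 0.2231, y = 0.6761
  1-propanol: x = 0.2021, y = 0.1697
  p-xylene: x = 0.4722, y = 0.1275
  o-xylene: x = 0.1027, y = 0.0267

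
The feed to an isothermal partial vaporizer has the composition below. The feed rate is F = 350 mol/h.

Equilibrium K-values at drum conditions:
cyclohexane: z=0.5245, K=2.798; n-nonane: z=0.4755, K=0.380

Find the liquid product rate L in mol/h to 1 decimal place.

Let ψ = V/F and solve Σ zᵢ(Kᵢ−1)/(1+ψ(Kᵢ−1)) = 0.
Check two-phase: ΣzᵢKᵢ = 1.6482 > 1 and Σzᵢ/Kᵢ = 1.4388 > 1, so g(0) = 0.6482 > 0 and g(1) = -0.4388 < 0.
Newton–Raphson from ψ = 0.5:
  ψ = 0.5000: g = 0.06934, g' = -0.8541 → ψ = 0.5812
  ψ = 0.5812: g = 0.00027, g' = -0.8522 → ψ = 0.5815
Converged at ψ = 0.5815.
Then V = ψ·F = 0.5815·350 = 203.5 mol/h and L = F − V = 146.5 mol/h.

L = 146.5 mol/h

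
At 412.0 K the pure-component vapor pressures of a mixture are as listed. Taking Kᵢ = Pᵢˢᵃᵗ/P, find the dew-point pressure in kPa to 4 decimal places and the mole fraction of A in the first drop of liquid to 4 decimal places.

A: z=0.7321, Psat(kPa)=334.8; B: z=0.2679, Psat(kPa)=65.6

At the dew point ψ → 1, so Σzᵢ/Kᵢ = 1 with Kᵢ = Pᵢˢᵃᵗ/P ⇒ 1/P = Σzᵢ/Pᵢˢᵃᵗ.
1/P = 0.7321/334.8 + 0.2679/65.6 = 0.0062705 ⇒ P = 159.4764 kPa
xᵢ = zᵢP/Pᵢˢᵃᵗ ⇒ x_A = 0.7321·159.4764/334.8 = 0.3487

Pdew = 159.4764 kPa, x_A = 0.3487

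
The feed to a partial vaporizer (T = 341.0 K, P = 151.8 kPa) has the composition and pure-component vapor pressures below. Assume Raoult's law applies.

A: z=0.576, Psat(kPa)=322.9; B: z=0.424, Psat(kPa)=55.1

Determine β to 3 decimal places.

Raoult's law: Kᵢ = Pᵢˢᵃᵗ/P = Pᵢˢᵃᵗ/151.8.
  K_A = 322.9/151.8 = 2.12714, K_B = 55.1/151.8 = 0.36298
Let β = V/F and solve Σ zᵢ(Kᵢ−1)/(1+β(Kᵢ−1)) = 0.
g(0) = ΣzᵢKᵢ − 1 = 0.379 and g(1) = 1 − Σzᵢ/Kᵢ = -0.439, so a root lies in (0, 1).
Iterate (Newton) starting at β = 0.5:
  β = 0.500: g = 0.0189, g' = -0.670 → β = 0.528
Converged at β = 0.528.

β = 0.528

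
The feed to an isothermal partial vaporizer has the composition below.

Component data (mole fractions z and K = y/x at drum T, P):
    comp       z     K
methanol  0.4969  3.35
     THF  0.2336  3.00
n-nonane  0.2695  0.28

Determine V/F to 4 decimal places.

V/F = 0.8937

Rachford–Rice: g(V/F) = Σ zᵢ(Kᵢ−1)/(1+V/F(Kᵢ−1)) = 0.
Check two-phase: ΣzᵢKᵢ = 2.4409 > 1 and Σzᵢ/Kᵢ = 1.1887 > 1, so g(0) = 1.4409 > 0 and g(1) = -0.1887 < 0.
Iterate (Newton) starting at V/F = 0.5:
  V/F = 0.5000: g = 0.46729, g' = -1.1548 → V/F = 0.9047
  V/F = 0.9047: g = -0.01670, g' = -1.5486 → V/F = 0.8939
  V/F = 0.8939: g = -0.00024, g' = -1.5055 → V/F = 0.8937
Converged at V/F = 0.8937.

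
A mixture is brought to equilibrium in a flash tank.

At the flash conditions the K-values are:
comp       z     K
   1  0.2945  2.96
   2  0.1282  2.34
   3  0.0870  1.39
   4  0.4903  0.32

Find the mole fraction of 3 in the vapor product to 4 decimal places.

y_3 = 0.1043

Material balance + equilibrium reduce to Σ zᵢ(Kᵢ−1)/(1+ψ(Kᵢ−1)) = 0.
Check two-phase: ΣzᵢKᵢ = 1.4495 > 1 and Σzᵢ/Kᵢ = 1.7491 > 1, so g(0) = 0.4495 > 0 and g(1) = -0.7491 < 0.
Newton iteration, ψ⁰ = 0.5:
  ψ = 0.5000: g = -0.08237, g' = -0.9009 → ψ = 0.4086
  ψ = 0.4086: g = -0.00085, g' = -0.8896 → ψ = 0.4076
Converged at ψ = 0.4076.
Compositions from xᵢ = zᵢ/(1+ψ(Kᵢ−1)), yᵢ = Kᵢxᵢ:
  1: x = 0.1637, y = 0.4846
  2: x = 0.0829, y = 0.1940
  3: x = 0.0751, y = 0.1043
  4: x = 0.6783, y = 0.2171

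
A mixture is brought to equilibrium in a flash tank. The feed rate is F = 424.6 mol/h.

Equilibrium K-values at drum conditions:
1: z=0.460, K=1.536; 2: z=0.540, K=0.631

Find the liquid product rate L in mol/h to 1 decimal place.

L = 323.1 mol/h

Rachford–Rice: g(ψ) = Σ zᵢ(Kᵢ−1)/(1+ψ(Kᵢ−1)) = 0.
Feasibility: ΣzᵢKᵢ = 1.047, Σzᵢ/Kᵢ = 1.155 — both > 1, two phases present.
Binary case is linear: z₁(K₁−1)(1+ψ(K₂−1)) + z₂(K₂−1)(1+ψ(K₁−1)) = 0
⇒ ψ = [z₁(K₁−1)+z₂(K₂−1)] / [−(K₁−1)(K₂−1)] = 0.0473/0.1978 = 0.239
Then V = ψ·F = 0.2391·424.6 = 101.5 mol/h and L = F − V = 323.1 mol/h.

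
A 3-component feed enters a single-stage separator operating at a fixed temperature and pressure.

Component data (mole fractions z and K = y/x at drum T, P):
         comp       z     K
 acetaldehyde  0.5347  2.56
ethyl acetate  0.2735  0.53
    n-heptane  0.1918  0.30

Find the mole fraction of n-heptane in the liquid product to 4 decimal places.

Rachford–Rice: g(V/F) = Σ zᵢ(Kᵢ−1)/(1+V/F(Kᵢ−1)) = 0.
g(0) = ΣzᵢKᵢ − 1 = 0.5713 and g(1) = 1 − Σzᵢ/Kᵢ = -0.3642, so a root lies in (0, 1).
Newton–Raphson from V/F = 0.5:
  V/F = 0.5000: g = 0.09403, g' = -0.7364 → V/F = 0.6277
  V/F = 0.6277: g = -0.00037, g' = -0.7528 → V/F = 0.6272
Converged at V/F = 0.6272.
Compositions from xᵢ = zᵢ/(1+V/F(Kᵢ−1)), yᵢ = Kᵢxᵢ:
  acetaldehyde: x = 0.2703, y = 0.6919
  ethyl acetate: x = 0.3878, y = 0.2055
  n-heptane: x = 0.3419, y = 0.1026

x_n-heptane = 0.3419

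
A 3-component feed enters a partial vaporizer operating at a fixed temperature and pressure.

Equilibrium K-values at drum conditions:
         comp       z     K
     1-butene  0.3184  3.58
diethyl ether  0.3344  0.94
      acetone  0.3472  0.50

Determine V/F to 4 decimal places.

V/F = 0.7100

Rachford–Rice: g(V/F) = Σ zᵢ(Kᵢ−1)/(1+V/F(Kᵢ−1)) = 0.
Feasibility: ΣzᵢKᵢ = 1.6278, Σzᵢ/Kᵢ = 1.1391 — both > 1, two phases present.
Newton iteration, V/F⁰ = 0.44:
  V/F = 0.4400: g = 0.14156, g' = -0.6088 → V/F = 0.6725
  V/F = 0.6725: g = 0.01789, g' = -0.4816 → V/F = 0.7097
  V/F = 0.7097: g = 0.00015, g' = -0.4743 → V/F = 0.7100
Converged at V/F = 0.7100.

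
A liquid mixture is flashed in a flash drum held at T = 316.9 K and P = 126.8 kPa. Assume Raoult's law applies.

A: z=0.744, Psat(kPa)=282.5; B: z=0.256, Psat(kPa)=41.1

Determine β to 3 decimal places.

Raoult's law: Kᵢ = Pᵢˢᵃᵗ/P = Pᵢˢᵃᵗ/126.8.
  K_A = 282.5/126.8 = 2.22792, K_B = 41.1/126.8 = 0.32413
Rachford–Rice: g(β) = Σ zᵢ(Kᵢ−1)/(1+β(Kᵢ−1)) = 0.
Feasibility: ΣzᵢKᵢ = 1.741, Σzᵢ/Kᵢ = 1.124 — both > 1, two phases present.
Newton iteration, β⁰ = 0.5:
  β = 0.500: g = 0.3047, g' = -0.697 → β = 0.937
  β = 0.937: g = -0.0469, g' = -1.112 → β = 0.895
  β = 0.895: g = -0.0024, g' = -1.003 → β = 0.892
Converged at β = 0.892.

β = 0.892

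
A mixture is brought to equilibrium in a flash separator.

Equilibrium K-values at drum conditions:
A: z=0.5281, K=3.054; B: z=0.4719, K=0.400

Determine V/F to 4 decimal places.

V/F = 0.6504

Rachford–Rice: g(V/F) = Σ zᵢ(Kᵢ−1)/(1+V/F(Kᵢ−1)) = 0.
Feasibility: ΣzᵢKᵢ = 1.8016, Σzᵢ/Kᵢ = 1.3527 — both > 1, two phases present.
Binary case is linear: z₁(K₁−1)(1+V/F(K₂−1)) + z₂(K₂−1)(1+V/F(K₁−1)) = 0
⇒ V/F = [z₁(K₁−1)+z₂(K₂−1)] / [−(K₁−1)(K₂−1)] = 0.80158/1.23240 = 0.6504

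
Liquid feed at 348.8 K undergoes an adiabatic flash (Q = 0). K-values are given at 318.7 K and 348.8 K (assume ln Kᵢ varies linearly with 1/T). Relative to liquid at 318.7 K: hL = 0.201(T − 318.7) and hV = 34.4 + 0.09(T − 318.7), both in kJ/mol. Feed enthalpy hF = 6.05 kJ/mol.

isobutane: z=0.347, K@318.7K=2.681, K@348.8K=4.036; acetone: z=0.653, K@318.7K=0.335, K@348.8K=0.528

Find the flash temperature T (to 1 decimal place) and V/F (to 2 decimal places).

T = 321.0 K, V/F = 0.16

Adiabatic flash: solve Rachford–Rice at each trial T, then check hF = ψ·hV(T) + (1−ψ)·hL(T).
  T = 318.7 K: K = (2.681, 0.335), RR gives ψ = 0.133, H_out = 4.587 kJ/mol
  T = 348.8 K: K = (4.036, 0.528), RR gives ψ = 0.520, H_out = 22.203 kJ/mol
  T = 333.8 K: K = (3.322, 0.425), RR gives ψ = 0.323, H_out = 13.589 kJ/mol
  T = 326.2 K: K = (2.990, 0.378), RR gives ψ = 0.230, H_out = 9.223 kJ/mol
  T = 322.4 K: K = (2.831, 0.356), RR gives ψ = 0.182, H_out = 6.932 kJ/mol
  T = 320.5 K: K = (2.753, 0.345), RR gives ψ = 0.157, H_out = 5.745 kJ/mol
Linear interpolation between T = 320.5 (H_out = 5.745) and T = 322.4 (H_out = 6.932) on hF = 6.05 gives T ≈ 321.0 K, at which ψ = 0.16.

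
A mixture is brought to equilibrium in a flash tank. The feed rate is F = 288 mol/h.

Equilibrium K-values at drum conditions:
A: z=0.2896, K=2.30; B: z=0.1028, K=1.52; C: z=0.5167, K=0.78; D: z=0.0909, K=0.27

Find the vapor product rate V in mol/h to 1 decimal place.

V = 175.4 mol/h

Rachford–Rice: g(ψ) = Σ zᵢ(Kᵢ−1)/(1+ψ(Kᵢ−1)) = 0.
Feasibility: ΣzᵢKᵢ = 1.2499, Σzᵢ/Kᵢ = 1.1926 — both > 1, two phases present.
Iterate (Newton) starting at ψ = 0.37:
  ψ = 0.3700: g = 0.08438, g' = -0.3633 → ψ = 0.6023
  ψ = 0.6023: g = 0.00240, g' = -0.3576 → ψ = 0.6090
Converged at ψ = 0.6090.
Then V = ψ·F = 0.6090·288 = 175.4 mol/h and L = F − V = 112.6 mol/h.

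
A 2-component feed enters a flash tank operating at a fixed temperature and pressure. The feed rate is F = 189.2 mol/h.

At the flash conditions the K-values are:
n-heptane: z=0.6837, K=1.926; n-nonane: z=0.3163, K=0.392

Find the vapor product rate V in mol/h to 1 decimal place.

Newton iteration, ψ⁰ = 0.32:
  ψ = 0.3200: g = 0.24962, g' = -0.5291 → ψ = 0.7918
  ψ = 0.7918: g = -0.00555, g' = -0.6299 → ψ = 0.7830
  ψ = 0.7830: g = -0.00003, g' = -0.6229 → ψ = 0.7829
Converged at ψ = 0.7829.
Then V = ψ·F = 0.7829·189.2 = 148.1 mol/h and L = F − V = 41.1 mol/h.

V = 148.1 mol/h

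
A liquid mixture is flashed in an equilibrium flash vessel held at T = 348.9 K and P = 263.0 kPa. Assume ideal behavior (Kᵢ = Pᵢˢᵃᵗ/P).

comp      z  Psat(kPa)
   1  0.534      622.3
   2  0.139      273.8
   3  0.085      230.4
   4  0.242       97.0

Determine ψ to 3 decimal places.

ψ = 0.853

Raoult's law: Kᵢ = Pᵢˢᵃᵗ/P = Pᵢˢᵃᵗ/263.0.
  K_1 = 622.3/263.0 = 2.36616, K_2 = 273.8/263.0 = 1.04106, K_3 = 230.4/263.0 = 0.87605, K_4 = 97.0/263.0 = 0.36882
Let ψ = V/F and solve Σ zᵢ(Kᵢ−1)/(1+ψ(Kᵢ−1)) = 0.
Check two-phase: ΣzᵢKᵢ = 1.572 > 1 and Σzᵢ/Kᵢ = 1.112 > 1, so g(0) = 0.572 > 0 and g(1) = -0.112 < 0.
Iterate (Newton) starting at ψ = 0.41:
  ψ = 0.410: g = 0.2560, g' = -0.587 → ψ = 0.846
  ψ = 0.846: g = 0.0041, g' = -0.661 → ψ = 0.853
Converged at ψ = 0.853.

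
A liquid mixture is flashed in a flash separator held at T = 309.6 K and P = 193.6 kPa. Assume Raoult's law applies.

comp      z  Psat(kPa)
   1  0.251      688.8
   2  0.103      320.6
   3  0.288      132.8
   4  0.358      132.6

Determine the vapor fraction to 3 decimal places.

ψ = 0.748

Raoult's law: Kᵢ = Pᵢˢᵃᵗ/P = Pᵢˢᵃᵗ/193.6.
  K_1 = 688.8/193.6 = 3.55785, K_2 = 320.6/193.6 = 1.65599, K_3 = 132.8/193.6 = 0.68595, K_4 = 132.6/193.6 = 0.68492
Material balance + equilibrium reduce to Σ zᵢ(Kᵢ−1)/(1+ψ(Kᵢ−1)) = 0.
Feasibility: ΣzᵢKᵢ = 1.506, Σzᵢ/Kᵢ = 1.075 — both > 1, two phases present.
Newton–Raphson from ψ = 0.36:
  ψ = 0.360: g = 0.1597, g' = -0.555 → ψ = 0.648
  ψ = 0.648: g = 0.0339, g' = -0.355 → ψ = 0.743
  ψ = 0.743: g = 0.0016, g' = -0.324 → ψ = 0.748
Converged at ψ = 0.748.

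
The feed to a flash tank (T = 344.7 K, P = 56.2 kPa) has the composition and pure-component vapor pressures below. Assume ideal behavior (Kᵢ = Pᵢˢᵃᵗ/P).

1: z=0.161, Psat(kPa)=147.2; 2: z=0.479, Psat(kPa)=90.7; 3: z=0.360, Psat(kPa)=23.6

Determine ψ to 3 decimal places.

Raoult's law: Kᵢ = Pᵢˢᵃᵗ/P = Pᵢˢᵃᵗ/56.2.
  K_1 = 147.2/56.2 = 2.61922, K_2 = 90.7/56.2 = 1.61388, K_3 = 23.6/56.2 = 0.41993
Material balance + equilibrium reduce to Σ zᵢ(Kᵢ−1)/(1+ψ(Kᵢ−1)) = 0.
g(0) = ΣzᵢKᵢ − 1 = 0.346 and g(1) = 1 − Σzᵢ/Kᵢ = -0.216, so a root lies in (0, 1).
Newton–Raphson from ψ = 0.5:
  ψ = 0.500: g = 0.0749, g' = -0.475 → ψ = 0.658
  ψ = 0.658: g = -0.0019, g' = -0.507 → ψ = 0.654
Converged at ψ = 0.654.

ψ = 0.654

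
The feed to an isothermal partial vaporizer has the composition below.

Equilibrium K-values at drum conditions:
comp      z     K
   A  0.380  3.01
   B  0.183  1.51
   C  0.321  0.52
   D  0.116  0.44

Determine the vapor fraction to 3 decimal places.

ψ = 0.785

Material balance + equilibrium reduce to Σ zᵢ(Kᵢ−1)/(1+ψ(Kᵢ−1)) = 0.
Check two-phase: ΣzᵢKᵢ = 1.638 > 1 and Σzᵢ/Kᵢ = 1.128 > 1, so g(0) = 0.638 > 0 and g(1) = -0.128 < 0.
Newton–Raphson from ψ = 0.5:
  ψ = 0.500: g = 0.1624, g' = -0.610 → ψ = 0.766
  ψ = 0.766: g = 0.0104, g' = -0.559 → ψ = 0.785
Converged at ψ = 0.785.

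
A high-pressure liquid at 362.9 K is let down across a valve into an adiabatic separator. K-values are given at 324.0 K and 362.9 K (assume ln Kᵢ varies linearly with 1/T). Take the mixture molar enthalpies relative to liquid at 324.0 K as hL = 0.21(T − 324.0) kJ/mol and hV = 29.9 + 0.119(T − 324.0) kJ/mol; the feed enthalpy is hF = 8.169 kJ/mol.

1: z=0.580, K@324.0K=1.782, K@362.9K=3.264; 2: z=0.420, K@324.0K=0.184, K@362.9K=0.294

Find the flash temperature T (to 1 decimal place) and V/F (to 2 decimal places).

Adiabatic flash: solve Rachford–Rice at each trial T, then check hF = ψ·hV(T) + (1−ψ)·hL(T).
  T = 324.0 K: K = (1.782, 0.184), RR gives ψ = 0.174, H_out = 5.194 kJ/mol
  T = 362.9 K: K = (3.264, 0.294), RR gives ψ = 0.636, H_out = 24.934 kJ/mol
  T = 343.4 K: K = (2.452, 0.236), RR gives ψ = 0.469, H_out = 17.279 kJ/mol
  T = 333.7 K: K = (2.100, 0.209), RR gives ψ = 0.351, H_out = 12.231 kJ/mol
  T = 328.9 K: K = (1.938, 0.196), RR gives ψ = 0.274, H_out = 9.104 kJ/mol
  T = 326.4 K: K = (1.858, 0.190), RR gives ψ = 0.226, H_out = 7.220 kJ/mol
  T = 327.6 K: K = (1.896, 0.193), RR gives ψ = 0.250, H_out = 8.150 kJ/mol
Linear interpolation between T = 327.6 (H_out = 8.150) and T = 328.9 (H_out = 9.104) on hF = 8.169 gives T ≈ 327.6 K, at which ψ = 0.25.

T = 327.6 K, V/F = 0.25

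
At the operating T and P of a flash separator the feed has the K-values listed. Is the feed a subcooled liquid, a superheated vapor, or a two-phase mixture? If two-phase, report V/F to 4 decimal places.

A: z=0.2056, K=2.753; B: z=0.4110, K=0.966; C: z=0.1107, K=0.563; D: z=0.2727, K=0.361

ΣzᵢKᵢ = 1.1238; Σzᵢ/Kᵢ = 1.4522.
Both exceed 1, so a two-phase solution exists.
Newton–Raphson from ψ = 0.5:
  ψ = 0.5000: g = -0.14012, g' = -0.4550 → ψ = 0.1920
  ψ = 0.1920: g = 0.00414, g' = -0.5240 → ψ = 0.1999
  ψ = 0.1999: g = 0.00002, g' = -0.5186 → ψ = 0.2000
Converged at ψ = 0.2000.

two-phase, V/F = 0.2000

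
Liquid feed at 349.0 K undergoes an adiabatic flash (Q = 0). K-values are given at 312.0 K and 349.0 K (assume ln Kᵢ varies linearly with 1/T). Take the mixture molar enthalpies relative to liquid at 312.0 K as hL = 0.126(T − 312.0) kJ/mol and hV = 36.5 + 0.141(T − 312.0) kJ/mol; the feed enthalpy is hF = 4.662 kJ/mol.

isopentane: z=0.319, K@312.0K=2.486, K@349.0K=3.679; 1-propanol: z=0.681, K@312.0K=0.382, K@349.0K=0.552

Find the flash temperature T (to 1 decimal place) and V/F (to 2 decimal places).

T = 316.5 K, V/F = 0.11

Adiabatic flash: solve Rachford–Rice at each trial T, then check hF = ψ·hV(T) + (1−ψ)·hL(T).
  T = 312.0 K: K = (2.486, 0.382), RR gives ψ = 0.058, H_out = 2.113 kJ/mol
  T = 349.0 K: K = (3.679, 0.552), RR gives ψ = 0.458, H_out = 21.628 kJ/mol
  T = 330.5 K: K = (3.058, 0.464), RR gives ψ = 0.264, H_out = 12.045 kJ/mol
  T = 321.2 K: K = (2.764, 0.422), RR gives ψ = 0.166, H_out = 7.231 kJ/mol
  T = 316.6 K: K = (2.623, 0.402), RR gives ψ = 0.114, H_out = 4.737 kJ/mol
  T = 314.3 K: K = (2.554, 0.392), RR gives ψ = 0.086, H_out = 3.445 kJ/mol
Linear interpolation between T = 314.3 (H_out = 3.445) and T = 316.6 (H_out = 4.737) on hF = 4.662 gives T ≈ 316.5 K, at which ψ = 0.11.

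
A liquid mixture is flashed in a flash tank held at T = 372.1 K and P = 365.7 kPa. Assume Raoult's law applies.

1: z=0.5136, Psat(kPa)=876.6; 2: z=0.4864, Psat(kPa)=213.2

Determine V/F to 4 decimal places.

V/F = 0.8835

Raoult's law: Kᵢ = Pᵢˢᵃᵗ/P = Pᵢˢᵃᵗ/365.7.
  K_1 = 876.6/365.7 = 2.397047, K_2 = 213.2/365.7 = 0.582992
Rachford–Rice: g(V/F) = Σ zᵢ(Kᵢ−1)/(1+V/F(Kᵢ−1)) = 0.
g(0) = ΣzᵢKᵢ − 1 = 0.5147 and g(1) = 1 − Σzᵢ/Kᵢ = -0.0486, so a root lies in (0, 1).
Newton iteration, V/F⁰ = 0.5:
  V/F = 0.5000: g = 0.16617, g' = -0.4825 → V/F = 0.8444
  V/F = 0.8444: g = 0.01611, g' = -0.4125 → V/F = 0.8835
Converged at V/F = 0.8835.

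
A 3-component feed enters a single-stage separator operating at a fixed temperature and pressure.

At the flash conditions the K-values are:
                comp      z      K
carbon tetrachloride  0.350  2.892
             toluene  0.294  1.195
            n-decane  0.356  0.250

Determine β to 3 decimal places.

Newton iteration, β⁰ = 0.5:
  β = 0.500: g = -0.0347, g' = -0.853 → β = 0.459
Converged at β = 0.459.

β = 0.459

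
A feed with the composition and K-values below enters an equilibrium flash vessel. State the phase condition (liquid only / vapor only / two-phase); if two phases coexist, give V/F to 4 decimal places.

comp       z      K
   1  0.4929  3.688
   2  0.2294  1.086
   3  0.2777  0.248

two-phase, V/F = 0.7324

ΣzᵢKᵢ = 2.1358; Σzᵢ/Kᵢ = 1.4646.
Both exceed 1, so a two-phase solution exists.
Newton–Raphson from ψ = 0.5:
  ψ = 0.5000: g = 0.24949, g' = -1.0531 → ψ = 0.7369
  ψ = 0.7369: g = -0.00537, g' = -1.1924 → ψ = 0.7324
Converged at ψ = 0.7324.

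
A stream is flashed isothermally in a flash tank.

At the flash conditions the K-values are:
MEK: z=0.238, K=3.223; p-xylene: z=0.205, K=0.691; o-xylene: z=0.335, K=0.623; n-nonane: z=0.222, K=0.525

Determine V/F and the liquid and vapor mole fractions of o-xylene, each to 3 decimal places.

V/F = 0.270, x_o-xylene = 0.373, y_o-xylene = 0.232

Newton iteration, V/F⁰ = 0.52:
  V/F = 0.520: g = -0.1272, g' = -0.443 → V/F = 0.233
  V/F = 0.233: g = 0.0234, g' = -0.654 → V/F = 0.269
  V/F = 0.269: g = 0.0008, g' = -0.609 → V/F = 0.270
Converged at V/F = 0.270.
Compositions from xᵢ = zᵢ/(1+V/F(Kᵢ−1)), yᵢ = Kᵢxᵢ:
  MEK: x = 0.149, y = 0.479
  p-xylene: x = 0.224, y = 0.155
  o-xylene: x = 0.373, y = 0.232
  n-nonane: x = 0.255, y = 0.134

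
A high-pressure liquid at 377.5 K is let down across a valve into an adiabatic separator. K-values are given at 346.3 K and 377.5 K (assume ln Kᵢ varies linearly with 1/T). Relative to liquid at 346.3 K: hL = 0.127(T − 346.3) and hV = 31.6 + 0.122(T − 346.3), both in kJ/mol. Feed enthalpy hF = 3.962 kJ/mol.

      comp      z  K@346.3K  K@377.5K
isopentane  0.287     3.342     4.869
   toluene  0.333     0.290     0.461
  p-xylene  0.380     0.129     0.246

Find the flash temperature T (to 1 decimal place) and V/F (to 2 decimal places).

T = 352.6 K, V/F = 0.10

Adiabatic flash: solve Rachford–Rice at each trial T, then check hF = ψ·hV(T) + (1−ψ)·hL(T).
  T = 346.3 K: K = (3.342, 0.290, 0.129), RR gives ψ = 0.056, H_out = 1.771 kJ/mol
  T = 377.5 K: K = (4.869, 0.461, 0.246), RR gives ψ = 0.253, H_out = 11.902 kJ/mol
  T = 361.9 K: K = (4.067, 0.369, 0.181), RR gives ψ = 0.159, H_out = 6.997 kJ/mol
  T = 354.1 K: K = (3.695, 0.328, 0.153), RR gives ψ = 0.110, H_out = 4.464 kJ/mol
  T = 350.2 K: K = (3.516, 0.309, 0.141), RR gives ψ = 0.084, H_out = 3.144 kJ/mol
  T = 352.1 K: K = (3.602, 0.318, 0.147), RR gives ψ = 0.097, H_out = 3.793 kJ/mol
Linear interpolation between T = 352.1 (H_out = 3.793) and T = 354.1 (H_out = 4.464) on hF = 3.962 gives T ≈ 352.6 K, at which ψ = 0.10.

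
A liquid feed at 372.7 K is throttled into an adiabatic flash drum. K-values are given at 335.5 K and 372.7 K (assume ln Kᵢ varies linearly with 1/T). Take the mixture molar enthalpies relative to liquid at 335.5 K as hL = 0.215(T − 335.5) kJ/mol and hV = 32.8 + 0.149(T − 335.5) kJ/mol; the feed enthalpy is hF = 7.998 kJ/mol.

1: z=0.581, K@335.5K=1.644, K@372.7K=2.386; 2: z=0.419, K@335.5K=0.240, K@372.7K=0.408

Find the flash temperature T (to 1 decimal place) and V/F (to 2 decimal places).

T = 340.4 K, V/F = 0.21

Adiabatic flash: solve Rachford–Rice at each trial T, then check hF = ψ·hV(T) + (1−ψ)·hL(T).
  T = 335.5 K: K = (1.644, 0.240), RR gives ψ = 0.114, H_out = 3.734 kJ/mol
  T = 372.7 K: K = (2.386, 0.408), RR gives ψ = 0.679, H_out = 28.605 kJ/mol
  T = 354.1 K: K = (2.000, 0.317), RR gives ψ = 0.432, H_out = 17.640 kJ/mol
  T = 344.8 K: K = (1.818, 0.277), RR gives ψ = 0.291, H_out = 11.380 kJ/mol
  T = 340.1 K: K = (1.729, 0.258), RR gives ψ = 0.208, H_out = 7.756 kJ/mol
  T = 342.5 K: K = (1.774, 0.268), RR gives ψ = 0.252, H_out = 9.657 kJ/mol
Linear interpolation between T = 340.1 (H_out = 7.756) and T = 342.5 (H_out = 9.657) on hF = 7.998 gives T ≈ 340.4 K, at which ψ = 0.21.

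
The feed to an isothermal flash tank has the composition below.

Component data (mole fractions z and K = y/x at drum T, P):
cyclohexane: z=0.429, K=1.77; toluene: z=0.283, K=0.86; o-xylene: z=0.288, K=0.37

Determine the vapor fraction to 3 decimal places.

Iterate (Newton) starting at ψ = 0.5:
  ψ = 0.500: g = -0.0690, g' = -0.383 → ψ = 0.320
  ψ = 0.320: g = -0.0036, g' = -0.349 → ψ = 0.309
Converged at ψ = 0.309.

ψ = 0.309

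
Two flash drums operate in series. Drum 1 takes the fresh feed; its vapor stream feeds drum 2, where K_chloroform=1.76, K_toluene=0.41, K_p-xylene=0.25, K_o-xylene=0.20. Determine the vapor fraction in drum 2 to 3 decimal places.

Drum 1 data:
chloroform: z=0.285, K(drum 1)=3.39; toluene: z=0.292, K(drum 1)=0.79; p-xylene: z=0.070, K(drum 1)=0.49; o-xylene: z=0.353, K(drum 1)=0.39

Drum 1:
Rachford–Rice: g(ψ₁) = Σ zᵢ(Kᵢ−1)/(1+ψ₁(Kᵢ−1)) = 0.
Check two-phase: ΣzᵢKᵢ = 1.369 > 1 and Σzᵢ/Kᵢ = 1.502 > 1, so g(0) = 0.369 > 0 and g(1) = -0.502 < 0.
Newton iteration, ψ₁⁰ = 0.5:
  ψ₁ = 0.500: g = -0.1159, g' = -0.659 → ψ₁ = 0.324
  ψ₁ = 0.324: g = 0.0070, g' = -0.762 → ψ₁ = 0.333
Converged at ψ₁ = 0.333.
Drum-1 compositions:
  chloroform: x = 0.159, y = 0.538
  toluene: x = 0.314, y = 0.248
  p-xylene: x = 0.084, y = 0.041
  o-xylene: x = 0.443, y = 0.173
Drum-2 feed = drum-1 vapor: z₂ = (0.5379, 0.2480, 0.0413, 0.1728).
Drum 2:
Let ψ₂ = V/F and solve Σ zᵢ(Kᵢ−1)/(1+ψ₂(Kᵢ−1)) = 0.
Check two-phase: ΣzᵢKᵢ = 1.093 > 1 and Σzᵢ/Kᵢ = 1.940 > 1, so g(0) = 0.093 > 0 and g(1) = -0.940 < 0.
Newton–Raphson from ψ₂ = 0.5:
  ψ₂ = 0.500: g = -0.1913, g' = -0.704 → ψ₂ = 0.228
  ψ₂ = 0.228: g = -0.0272, g' = -0.540 → ψ₂ = 0.178
  ψ₂ = 0.178: g = -0.0003, g' = -0.530 → ψ₂ = 0.177
Converged at ψ₂ = 0.177.
  chloroform: x = 0.474, y = 0.834
  toluene: x = 0.277, y = 0.114
  p-xylene: x = 0.048, y = 0.012
  o-xylene: x = 0.201, y = 0.040

V/F (drum 2) = 0.177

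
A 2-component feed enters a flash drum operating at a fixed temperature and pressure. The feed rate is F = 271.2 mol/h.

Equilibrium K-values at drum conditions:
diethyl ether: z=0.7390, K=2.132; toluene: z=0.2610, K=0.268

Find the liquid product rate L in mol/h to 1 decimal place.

Rachford–Rice: g(ψ) = Σ zᵢ(Kᵢ−1)/(1+ψ(Kᵢ−1)) = 0.
Feasibility: ΣzᵢKᵢ = 1.6455, Σzᵢ/Kᵢ = 1.3205 — both > 1, two phases present.
Newton iteration, ψ⁰ = 0.5:
  ψ = 0.5000: g = 0.23285, g' = -0.7341 → ψ = 0.8172
  ψ = 0.8172: g = -0.04093, g' = -1.1217 → ψ = 0.7807
  ψ = 0.7807: g = -0.00177, g' = -1.0285 → ψ = 0.7790
Converged at ψ = 0.7790.
Then V = ψ·F = 0.7790·271.2 = 211.3 mol/h and L = F − V = 59.9 mol/h.

L = 59.9 mol/h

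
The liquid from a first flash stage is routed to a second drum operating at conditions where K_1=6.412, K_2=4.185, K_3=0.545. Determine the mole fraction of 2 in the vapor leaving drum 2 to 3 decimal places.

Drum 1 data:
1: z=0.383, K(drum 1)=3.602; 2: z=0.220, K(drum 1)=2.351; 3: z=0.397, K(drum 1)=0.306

Drum 1:
Newton iteration, ψ₁⁰ = 0.52:
  ψ₁ = 0.520: g = 0.1670, g' = -1.075 → ψ₁ = 0.675
  ψ₁ = 0.675: g = -0.0017, g' = -1.128 → ψ₁ = 0.674
Converged at ψ₁ = 0.674.
Drum-1 compositions:
  1: x = 0.139, y = 0.501
  2: x = 0.115, y = 0.271
  3: x = 0.746, y = 0.228
Drum-2 feed = drum-1 liquid: z₂ = (0.1391, 0.1152, 0.7457).
Drum 2:
Newton–Raphson from ψ₂ = 0.5:
  ψ₂ = 0.500: g = -0.0946, g' = -0.729 → ψ₂ = 0.370
  ψ₂ = 0.370: g = 0.0109, g' = -0.921 → ψ₂ = 0.382
Converged at ψ₂ = 0.382.
  1: x = 0.045, y = 0.291
  2: x = 0.052, y = 0.217
  3: x = 0.903, y = 0.492

y_2 (drum 2) = 0.217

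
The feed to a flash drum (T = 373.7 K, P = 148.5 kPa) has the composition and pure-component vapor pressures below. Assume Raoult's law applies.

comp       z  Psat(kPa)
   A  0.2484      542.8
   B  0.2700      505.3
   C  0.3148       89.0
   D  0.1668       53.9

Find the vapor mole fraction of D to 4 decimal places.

y_D = 0.1303

Raoult's law: Kᵢ = Pᵢˢᵃᵗ/P = Pᵢˢᵃᵗ/148.5.
  K_A = 542.8/148.5 = 3.655219, K_B = 505.3/148.5 = 3.402694, K_C = 89.0/148.5 = 0.599327, K_D = 53.9/148.5 = 0.362963
Newton iteration, ψ⁰ = 0.5:
  ψ = 0.5000: g = 0.26440, g' = -0.8697 → ψ = 0.8040
  ψ = 0.8040: g = 0.02776, g' = -0.7540 → ψ = 0.8408
  ψ = 0.8408: g = -0.00023, g' = -0.7673 → ψ = 0.8405
Converged at ψ = 0.8405.
Compositions from xᵢ = zᵢ/(1+ψ(Kᵢ−1)), yᵢ = Kᵢxᵢ:
  A: x = 0.0769, y = 0.2809
  B: x = 0.0894, y = 0.3043
  C: x = 0.4747, y = 0.2845
  D: x = 0.3591, y = 0.1303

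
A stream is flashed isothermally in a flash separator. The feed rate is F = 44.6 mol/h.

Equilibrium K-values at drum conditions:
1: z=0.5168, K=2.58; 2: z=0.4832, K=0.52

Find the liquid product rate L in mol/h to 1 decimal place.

L = 10.2 mol/h

Rachford–Rice: g(β) = Σ zᵢ(Kᵢ−1)/(1+β(Kᵢ−1)) = 0.
Feasibility: ΣzᵢKᵢ = 1.5846, Σzᵢ/Kᵢ = 1.1295 — both > 1, two phases present.
Binary case is linear: z₁(K₁−1)(1+β(K₂−1)) + z₂(K₂−1)(1+β(K₁−1)) = 0
⇒ β = [z₁(K₁−1)+z₂(K₂−1)] / [−(K₁−1)(K₂−1)] = 0.58461/0.75840 = 0.7708
Then V = β·F = 0.7708·44.6 = 34.4 mol/h and L = F − V = 10.2 mol/h.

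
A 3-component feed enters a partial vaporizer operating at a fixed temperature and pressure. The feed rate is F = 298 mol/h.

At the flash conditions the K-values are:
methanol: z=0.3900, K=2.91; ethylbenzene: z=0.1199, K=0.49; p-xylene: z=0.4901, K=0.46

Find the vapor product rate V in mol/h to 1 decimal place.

Iterate (Newton) starting at ψ = 0.5:
  ψ = 0.5000: g = -0.06360, g' = -0.6966 → ψ = 0.4087
  ψ = 0.4087: g = 0.00148, g' = -0.7338 → ψ = 0.4107
Converged at ψ = 0.4107.
Then V = ψ·F = 0.4107·298 = 122.4 mol/h and L = F − V = 175.6 mol/h.

V = 122.4 mol/h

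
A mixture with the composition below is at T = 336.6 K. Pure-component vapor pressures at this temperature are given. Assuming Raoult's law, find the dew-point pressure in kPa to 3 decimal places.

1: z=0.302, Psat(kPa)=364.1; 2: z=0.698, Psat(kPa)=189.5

Pdew = 221.591 kPa

At the dew point ψ → 1, so Σzᵢ/Kᵢ = 1 with Kᵢ = Pᵢˢᵃᵗ/P ⇒ 1/P = Σzᵢ/Pᵢˢᵃᵗ.
1/P = 0.302/364.1 + 0.698/189.5 = 0.004513 ⇒ P = 221.591 kPa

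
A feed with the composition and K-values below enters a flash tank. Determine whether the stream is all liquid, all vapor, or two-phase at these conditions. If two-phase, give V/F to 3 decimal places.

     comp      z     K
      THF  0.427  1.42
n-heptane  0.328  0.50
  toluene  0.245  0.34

all liquid

ΣzᵢKᵢ = 0.854; Σzᵢ/Kᵢ = 1.677.
Since ΣzᵢKᵢ < 1 the mixture is below its bubble point — single liquid phase.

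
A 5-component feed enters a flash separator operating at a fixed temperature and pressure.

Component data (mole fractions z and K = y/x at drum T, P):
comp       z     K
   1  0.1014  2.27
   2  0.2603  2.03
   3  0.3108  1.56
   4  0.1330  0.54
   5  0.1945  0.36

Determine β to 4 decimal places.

Rachford–Rice: g(β) = Σ zᵢ(Kᵢ−1)/(1+β(Kᵢ−1)) = 0.
g(0) = ΣzᵢKᵢ − 1 = 0.3853 and g(1) = 1 − Σzᵢ/Kᵢ = -0.1587, so a root lies in (0, 1).
Newton–Raphson from β = 0.5:
  β = 0.5000: g = 0.12919, g' = -0.4607 → β = 0.7804
  β = 0.7804: g = -0.00971, g' = -0.5598 → β = 0.7631
  β = 0.7631: g = -0.00011, g' = -0.5478 → β = 0.7629
Converged at β = 0.7629.

β = 0.7629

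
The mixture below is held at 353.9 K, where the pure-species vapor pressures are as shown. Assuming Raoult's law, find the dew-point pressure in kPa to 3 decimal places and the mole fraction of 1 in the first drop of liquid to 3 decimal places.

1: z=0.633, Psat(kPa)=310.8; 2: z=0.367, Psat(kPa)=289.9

At the dew point ψ → 1, so Σzᵢ/Kᵢ = 1 with Kᵢ = Pᵢˢᵃᵗ/P ⇒ 1/P = Σzᵢ/Pᵢˢᵃᵗ.
1/P = 0.633/310.8 + 0.367/289.9 = 0.003303 ⇒ P = 302.789 kPa
xᵢ = zᵢP/Pᵢˢᵃᵗ ⇒ x_1 = 0.633·302.789/310.8 = 0.617

Pdew = 302.789 kPa, x_1 = 0.617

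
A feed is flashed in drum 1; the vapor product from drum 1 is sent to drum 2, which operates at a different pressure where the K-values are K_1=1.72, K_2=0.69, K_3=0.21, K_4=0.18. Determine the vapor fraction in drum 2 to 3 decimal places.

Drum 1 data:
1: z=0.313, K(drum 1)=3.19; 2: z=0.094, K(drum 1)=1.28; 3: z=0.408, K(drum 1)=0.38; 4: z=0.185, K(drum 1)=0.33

V/F (drum 2) = 0.409

Drum 1:
Newton–Raphson from ψ₁ = 0.5:
  ψ₁ = 0.500: g = -0.2027, g' = -0.865 → ψ₁ = 0.266
  ψ₁ = 0.266: g = 0.0043, g' = -0.954 → ψ₁ = 0.270
Converged at ψ₁ = 0.270.
Drum-1 compositions:
  1: x = 0.197, y = 0.627
  2: x = 0.087, y = 0.112
  3: x = 0.490, y = 0.186
  4: x = 0.226, y = 0.075
Drum-2 feed = drum-1 vapor: z₂ = (0.6274, 0.1119, 0.1862, 0.0745).
Drum 2:
Rachford–Rice: g(ψ₂) = Σ zᵢ(Kᵢ−1)/(1+ψ₂(Kᵢ−1)) = 0.
g(0) = ΣzᵢKᵢ − 1 = 0.209 and g(1) = 1 − Σzᵢ/Kᵢ = -0.828, so a root lies in (0, 1).
Newton–Raphson from ψ₂ = 0.5:
  ψ₂ = 0.500: g = -0.0557, g' = -0.652 → ψ₂ = 0.415
  ψ₂ = 0.415: g = -0.0033, g' = -0.579 → ψ₂ = 0.409
Converged at ψ₂ = 0.409.
  1: x = 0.485, y = 0.834
  2: x = 0.128, y = 0.088
  3: x = 0.275, y = 0.058
  4: x = 0.112, y = 0.020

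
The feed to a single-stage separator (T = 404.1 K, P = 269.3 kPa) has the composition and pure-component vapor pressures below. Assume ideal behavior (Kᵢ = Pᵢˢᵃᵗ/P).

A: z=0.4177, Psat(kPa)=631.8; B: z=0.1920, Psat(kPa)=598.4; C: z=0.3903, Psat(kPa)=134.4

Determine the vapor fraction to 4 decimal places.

Raoult's law: Kᵢ = Pᵢˢᵃᵗ/P = Pᵢˢᵃᵗ/269.3.
  K_A = 631.8/269.3 = 2.346082, K_B = 598.4/269.3 = 2.222057, K_C = 134.4/269.3 = 0.499072
Let ψ = V/F and solve Σ zᵢ(Kᵢ−1)/(1+ψ(Kᵢ−1)) = 0.
g(0) = ΣzᵢKᵢ − 1 = 0.6014 and g(1) = 1 − Σzᵢ/Kᵢ = -0.0465, so a root lies in (0, 1).
Iterate (Newton) starting at ψ = 0.5:
  ψ = 0.5000: g = 0.22087, g' = -0.5552 → ψ = 0.8978
  ψ = 0.8978: g = 0.01115, g' = -0.5438 → ψ = 0.9183
  ψ = 0.9183: g = -0.00007, g' = -0.5509 → ψ = 0.9182
Converged at ψ = 0.9182.

ψ = 0.9182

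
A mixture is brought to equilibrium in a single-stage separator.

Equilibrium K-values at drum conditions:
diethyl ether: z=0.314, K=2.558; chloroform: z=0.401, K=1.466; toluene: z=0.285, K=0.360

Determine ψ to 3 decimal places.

ψ = 0.770

Let ψ = V/F and solve Σ zᵢ(Kᵢ−1)/(1+ψ(Kᵢ−1)) = 0.
g(0) = ΣzᵢKᵢ − 1 = 0.494 and g(1) = 1 − Σzᵢ/Kᵢ = -0.188, so a root lies in (0, 1).
Iterate (Newton) starting at ψ = 0.5:
  ψ = 0.500: g = 0.1583, g' = -0.551 → ψ = 0.788
  ψ = 0.788: g = -0.0114, g' = -0.675 → ψ = 0.771
  ψ = 0.771: g = -0.0001, g' = -0.659 → ψ = 0.770
Converged at ψ = 0.770.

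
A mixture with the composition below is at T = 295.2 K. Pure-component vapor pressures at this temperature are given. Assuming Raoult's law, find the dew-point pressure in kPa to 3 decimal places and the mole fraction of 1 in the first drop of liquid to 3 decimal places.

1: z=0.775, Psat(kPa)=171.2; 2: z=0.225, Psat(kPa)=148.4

Pdew = 165.480 kPa, x_1 = 0.749

At the dew point ψ → 1, so Σzᵢ/Kᵢ = 1 with Kᵢ = Pᵢˢᵃᵗ/P ⇒ 1/P = Σzᵢ/Pᵢˢᵃᵗ.
1/P = 0.775/171.2 + 0.225/148.4 = 0.006043 ⇒ P = 165.480 kPa
xᵢ = zᵢP/Pᵢˢᵃᵗ ⇒ x_1 = 0.775·165.480/171.2 = 0.749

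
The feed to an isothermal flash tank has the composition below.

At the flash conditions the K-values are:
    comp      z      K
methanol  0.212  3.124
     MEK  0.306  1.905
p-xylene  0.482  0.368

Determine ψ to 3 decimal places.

Iterate (Newton) starting at ψ = 0.43:
  ψ = 0.430: g = 0.0164, g' = -0.754 → ψ = 0.452
Converged at ψ = 0.452.

ψ = 0.452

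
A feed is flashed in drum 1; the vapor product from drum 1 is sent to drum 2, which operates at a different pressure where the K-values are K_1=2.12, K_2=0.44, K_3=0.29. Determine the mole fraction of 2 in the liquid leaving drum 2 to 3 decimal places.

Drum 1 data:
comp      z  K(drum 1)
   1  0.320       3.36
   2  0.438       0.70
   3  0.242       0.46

Drum 1:
Rachford–Rice: g(ψ₁) = Σ zᵢ(Kᵢ−1)/(1+ψ₁(Kᵢ−1)) = 0.
Check two-phase: ΣzᵢKᵢ = 1.493 > 1 and Σzᵢ/Kᵢ = 1.247 > 1, so g(0) = 0.493 > 0 and g(1) = -0.247 < 0.
Iterate (Newton) starting at ψ₁ = 0.5:
  ψ₁ = 0.500: g = 0.0128, g' = -0.562 → ψ₁ = 0.523
Converged at ψ₁ = 0.523.
Drum-1 compositions:
  1: x = 0.143, y = 0.481
  2: x = 0.520, y = 0.364
  3: x = 0.337, y = 0.155
Drum-2 feed = drum-1 vapor: z₂ = (0.4812, 0.3637, 0.1551).
Drum 2:
Material balance + equilibrium reduce to Σ zᵢ(Kᵢ−1)/(1+ψ₂(Kᵢ−1)) = 0.
Feasibility: ΣzᵢKᵢ = 1.225, Σzᵢ/Kᵢ = 1.588 — both > 1, two phases present.
Newton iteration, ψ₂⁰ = 0.5:
  ψ₂ = 0.500: g = -0.1082, g' = -0.656 → ψ₂ = 0.335
  ψ₂ = 0.335: g = -0.0034, g' = -0.627 → ψ₂ = 0.330
Converged at ψ₂ = 0.330.
  1: x = 0.351, y = 0.745
  2: x = 0.446, y = 0.196
  3: x = 0.203, y = 0.059

x_2 (drum 2) = 0.446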